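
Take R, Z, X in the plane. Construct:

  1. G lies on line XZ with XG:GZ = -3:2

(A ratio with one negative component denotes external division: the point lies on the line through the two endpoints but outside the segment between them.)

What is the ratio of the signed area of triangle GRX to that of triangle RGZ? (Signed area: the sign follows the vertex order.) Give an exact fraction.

Choose coordinates R = (0, 0), Z = (1, 0), X = (0, 1).
1. G lies on line XZ with XG:GZ = -3:2 ⇒ G = (3, -2)
2·[GRX] = -3, 2·[RGZ] = 2
[GRX]:[RGZ] = -3:2 = -3/2

[GRX]:[RGZ] = -3/2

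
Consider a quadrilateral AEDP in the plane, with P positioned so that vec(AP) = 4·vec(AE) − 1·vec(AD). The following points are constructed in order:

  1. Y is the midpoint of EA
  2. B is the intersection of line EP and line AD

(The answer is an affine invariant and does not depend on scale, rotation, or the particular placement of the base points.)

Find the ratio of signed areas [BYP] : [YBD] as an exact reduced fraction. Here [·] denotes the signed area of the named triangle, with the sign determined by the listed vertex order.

Set A = (0, 0), E = (1, 0), D = (0, 1), P = (4, -1); any affine frame gives the same invariant.
1. Y is the midpoint of EA ⇒ Y = (1/2, 0)
2. B is the intersection of line EP and line AD ⇒ B = (0, 1/3)
2·[BYP] = 2/3, 2·[YBD] = -1/3
[BYP]:[YBD] = 2/3:-1/3 = -2

[BYP]:[YBD] = -2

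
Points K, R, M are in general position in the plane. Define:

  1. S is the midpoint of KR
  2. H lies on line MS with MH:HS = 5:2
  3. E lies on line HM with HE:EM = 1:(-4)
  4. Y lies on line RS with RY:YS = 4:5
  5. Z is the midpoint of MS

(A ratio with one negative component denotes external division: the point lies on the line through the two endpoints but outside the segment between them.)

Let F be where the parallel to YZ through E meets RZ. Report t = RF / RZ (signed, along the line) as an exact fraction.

Work in coordinates with K = (0, 0), R = (1, 0), M = (0, 1).
1. S is the midpoint of KR ⇒ S = (1/2, 0)
2. H lies on line MS with MH:HS = 5:2 ⇒ H = (5/14, 2/7)
3. E lies on line HM with HE:EM = 1:(-4) ⇒ E = (10/21, 1/21)
4. Y lies on line RS with RY:YS = 4:5 ⇒ Y = (7/9, 0)
5. Z is the midpoint of MS ⇒ Z = (1/4, 1/2)
through E parallel to YZ: direction (-19/36, 1/2); meets RZ at F = (-67/112, 179/168)
F = R + t·(Z−R) with t = 179/84

t = 179/84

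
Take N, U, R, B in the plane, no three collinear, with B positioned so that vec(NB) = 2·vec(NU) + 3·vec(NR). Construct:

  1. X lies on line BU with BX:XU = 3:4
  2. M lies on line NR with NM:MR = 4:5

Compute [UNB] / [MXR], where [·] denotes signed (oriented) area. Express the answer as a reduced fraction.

Choose coordinates N = (0, 0), U = (1, 0), R = (0, 1), B = (2, 3).
1. X lies on line BU with BX:XU = 3:4 ⇒ X = (11/7, 12/7)
2. M lies on line NR with NM:MR = 4:5 ⇒ M = (0, 4/9)
2·[UNB] = -3, 2·[MXR] = 55/63
[UNB]:[MXR] = -3:55/63 = -189/55

[UNB]:[MXR] = -189/55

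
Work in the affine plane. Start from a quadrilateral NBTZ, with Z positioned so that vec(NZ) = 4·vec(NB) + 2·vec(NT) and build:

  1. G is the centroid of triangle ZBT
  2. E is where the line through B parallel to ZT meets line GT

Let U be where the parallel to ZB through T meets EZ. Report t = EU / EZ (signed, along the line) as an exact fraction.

Set N = (0, 0), B = (1, 0), T = (0, 1), Z = (4, 2); any affine frame gives the same invariant.
1. G is the centroid of triangle ZBT ⇒ G = (5/3, 1)
2. E is where the line through B parallel to ZT meets line GT ⇒ E = (5, 1)
through T parallel to ZB: direction (-3, -2); meets EZ at U = (3, 3)
U = E + t·(Z−E) with t = 2

t = 2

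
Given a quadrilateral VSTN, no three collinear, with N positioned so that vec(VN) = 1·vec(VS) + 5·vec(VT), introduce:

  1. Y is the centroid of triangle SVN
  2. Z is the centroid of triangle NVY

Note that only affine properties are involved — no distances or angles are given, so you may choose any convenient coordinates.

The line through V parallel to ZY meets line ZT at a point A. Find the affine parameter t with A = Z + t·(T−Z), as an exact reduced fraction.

Choose coordinates V = (0, 0), S = (1, 0), T = (0, 1), N = (1, 5).
1. Y is the centroid of triangle SVN ⇒ Y = (2/3, 5/3)
2. Z is the centroid of triangle NVY ⇒ Z = (5/9, 20/9)
through V parallel to ZY: direction (1/9, -5/9); meets ZT at A = (-5/36, 25/36)
A = Z + t·(T−Z) with t = 5/4

t = 5/4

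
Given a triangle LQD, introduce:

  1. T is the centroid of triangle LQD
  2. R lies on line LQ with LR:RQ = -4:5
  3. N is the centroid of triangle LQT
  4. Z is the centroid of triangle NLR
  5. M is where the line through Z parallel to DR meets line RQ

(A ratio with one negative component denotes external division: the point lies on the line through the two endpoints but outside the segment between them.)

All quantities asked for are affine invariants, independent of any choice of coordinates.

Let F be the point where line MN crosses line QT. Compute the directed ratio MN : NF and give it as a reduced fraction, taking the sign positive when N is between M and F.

Set L = (0, 0), Q = (1, 0), D = (0, 1); any affine frame gives the same invariant.
1. T is the centroid of triangle LQD ⇒ T = (1/3, 1/3)
2. R lies on line LQ with LR:RQ = -4:5 ⇒ R = (-4, 0)
3. N is the centroid of triangle LQT ⇒ N = (4/9, 1/9)
4. Z is the centroid of triangle NLR ⇒ Z = (-32/27, 1/27)
5. M is where the line through Z parallel to DR meets line RQ ⇒ M = (-4/3, 0)
line MN meets QT at F = (20/27, 7/54)
N = M + t·(F−M) with t = 6/7, so MN:NF = 6/7:1/7

MN:NF = 6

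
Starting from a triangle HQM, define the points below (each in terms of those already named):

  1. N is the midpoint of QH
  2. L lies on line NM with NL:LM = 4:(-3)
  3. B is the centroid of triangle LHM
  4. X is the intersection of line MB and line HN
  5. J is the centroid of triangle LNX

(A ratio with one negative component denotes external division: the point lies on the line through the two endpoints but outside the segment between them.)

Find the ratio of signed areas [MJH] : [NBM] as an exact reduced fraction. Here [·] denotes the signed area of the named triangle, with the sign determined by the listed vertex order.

Set H = (0, 0), Q = (1, 0), M = (0, 1); any affine frame gives the same invariant.
1. N is the midpoint of QH ⇒ N = (1/2, 0)
2. L lies on line NM with NL:LM = 4:(-3) ⇒ L = (-3/2, 4)
3. B is the centroid of triangle LHM ⇒ B = (-1/2, 5/3)
4. X is the intersection of line MB and line HN ⇒ X = (3/4, 0)
5. J is the centroid of triangle LNX ⇒ J = (-1/12, 4/3)
2·[MJH] = 1/12, 2·[NBM] = -1/6
[MJH]:[NBM] = 1/12:-1/6 = -1/2

[MJH]:[NBM] = -1/2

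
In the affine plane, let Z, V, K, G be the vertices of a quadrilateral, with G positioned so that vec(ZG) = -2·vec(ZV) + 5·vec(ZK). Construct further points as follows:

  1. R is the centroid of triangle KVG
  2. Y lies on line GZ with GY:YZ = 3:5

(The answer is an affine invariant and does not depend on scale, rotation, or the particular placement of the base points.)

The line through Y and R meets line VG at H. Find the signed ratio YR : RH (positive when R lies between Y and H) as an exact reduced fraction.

Set Z = (0, 0), V = (1, 0), K = (0, 1), G = (-2, 5); any affine frame gives the same invariant.
1. R is the centroid of triangle KVG ⇒ R = (-1/3, 2)
2. Y lies on line GZ with GY:YZ = 3:5 ⇒ Y = (-5/4, 25/8)
line YR meets VG at H = (5/29, 40/29)
R = Y + t·(H−Y) with t = 29/45, so YR:RH = 29/45:16/45

YR:RH = 29/16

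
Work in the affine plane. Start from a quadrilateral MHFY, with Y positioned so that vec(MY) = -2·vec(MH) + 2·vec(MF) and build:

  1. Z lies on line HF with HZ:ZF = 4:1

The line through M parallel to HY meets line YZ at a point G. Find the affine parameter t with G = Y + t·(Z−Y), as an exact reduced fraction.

t = -5/2

Set M = (0, 0), H = (1, 0), F = (0, 1), Y = (-2, 2); any affine frame gives the same invariant.
1. Z lies on line HF with HZ:ZF = 4:1 ⇒ Z = (1/5, 4/5)
through M parallel to HY: direction (-3, 2); meets YZ at G = (-15/2, 5)
G = Y + t·(Z−Y) with t = -5/2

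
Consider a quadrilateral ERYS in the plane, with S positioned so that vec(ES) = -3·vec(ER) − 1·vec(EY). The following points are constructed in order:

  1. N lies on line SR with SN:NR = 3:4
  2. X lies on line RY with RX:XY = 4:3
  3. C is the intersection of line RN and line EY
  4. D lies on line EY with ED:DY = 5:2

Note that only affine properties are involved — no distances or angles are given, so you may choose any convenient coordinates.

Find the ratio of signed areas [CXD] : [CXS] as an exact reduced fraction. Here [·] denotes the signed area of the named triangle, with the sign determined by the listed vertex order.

[CXD]:[CXS] = 27/140

Choose coordinates E = (0, 0), R = (1, 0), Y = (0, 1), S = (-3, -1).
1. N lies on line SR with SN:NR = 3:4 ⇒ N = (-9/7, -4/7)
2. X lies on line RY with RX:XY = 4:3 ⇒ X = (3/7, 4/7)
3. C is the intersection of line RN and line EY ⇒ C = (0, -1/4)
4. D lies on line EY with ED:DY = 5:2 ⇒ D = (0, 5/7)
2·[CXD] = 81/196, 2·[CXS] = 15/7
[CXD]:[CXS] = 81/196:15/7 = 27/140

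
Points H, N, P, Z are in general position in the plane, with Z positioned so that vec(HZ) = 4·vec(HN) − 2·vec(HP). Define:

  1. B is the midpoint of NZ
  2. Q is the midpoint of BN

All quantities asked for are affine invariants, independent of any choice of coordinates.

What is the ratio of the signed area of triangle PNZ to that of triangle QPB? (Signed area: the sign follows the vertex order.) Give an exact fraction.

[PNZ]:[QPB] = -4

Choose coordinates H = (0, 0), N = (1, 0), P = (0, 1), Z = (4, -2).
1. B is the midpoint of NZ ⇒ B = (5/2, -1)
2. Q is the midpoint of BN ⇒ Q = (7/4, -1/2)
2·[PNZ] = 1, 2·[QPB] = -1/4
[PNZ]:[QPB] = 1:-1/4 = -4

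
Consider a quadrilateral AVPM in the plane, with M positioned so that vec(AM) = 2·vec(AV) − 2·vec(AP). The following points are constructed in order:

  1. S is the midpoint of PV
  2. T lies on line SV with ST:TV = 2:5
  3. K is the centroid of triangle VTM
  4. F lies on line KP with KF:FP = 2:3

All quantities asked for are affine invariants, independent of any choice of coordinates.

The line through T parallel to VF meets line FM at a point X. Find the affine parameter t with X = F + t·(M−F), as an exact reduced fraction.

t = -5/33

Assign A = (0, 0), V = (1, 0), P = (0, 1), M = (2, -2) — the answer is frame-independent, so this choice is without loss of generality.
1. S is the midpoint of PV ⇒ S = (1/2, 1/2)
2. T lies on line SV with ST:TV = 2:5 ⇒ T = (9/14, 5/14)
3. K is the centroid of triangle VTM ⇒ K = (17/14, -23/42)
4. F lies on line KP with KF:FP = 2:3 ⇒ F = (51/70, 1/14)
through T parallel to VF: direction (-19/70, 1/14); meets FM at X = (619/1155, 89/231)
X = F + t·(M−F) with t = -5/33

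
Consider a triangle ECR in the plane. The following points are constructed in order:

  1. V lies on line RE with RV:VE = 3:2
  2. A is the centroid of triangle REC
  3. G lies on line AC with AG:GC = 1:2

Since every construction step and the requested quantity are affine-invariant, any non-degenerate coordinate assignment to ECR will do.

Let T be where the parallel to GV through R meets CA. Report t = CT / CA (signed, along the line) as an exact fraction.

Assign E = (0, 0), C = (1, 0), R = (0, 1) — the answer is frame-independent, so this choice is without loss of generality.
1. V lies on line RE with RV:VE = 3:2 ⇒ V = (0, 2/5)
2. A is the centroid of triangle REC ⇒ A = (1/3, 1/3)
3. G lies on line AC with AG:GC = 1:2 ⇒ G = (5/9, 2/9)
through R parallel to GV: direction (-5/9, 8/45); meets CA at T = (-25/9, 17/9)
T = C + t·(A−C) with t = 17/3

t = 17/3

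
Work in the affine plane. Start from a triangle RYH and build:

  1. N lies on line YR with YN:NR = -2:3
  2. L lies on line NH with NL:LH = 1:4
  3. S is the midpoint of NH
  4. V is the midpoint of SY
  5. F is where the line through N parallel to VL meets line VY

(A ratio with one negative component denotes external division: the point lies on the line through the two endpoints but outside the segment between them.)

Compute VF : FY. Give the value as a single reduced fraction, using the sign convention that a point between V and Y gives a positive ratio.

Choose coordinates R = (0, 0), Y = (1, 0), H = (0, 1).
1. N lies on line YR with YN:NR = -2:3 ⇒ N = (3, 0)
2. L lies on line NH with NL:LH = 1:4 ⇒ L = (12/5, 1/5)
3. S is the midpoint of NH ⇒ S = (3/2, 1/2)
4. V is the midpoint of SY ⇒ V = (5/4, 1/4)
5. F is where the line through N parallel to VL meets line VY ⇒ F = (13/12, 1/12)
F = V + t·(Y−V) with t = 2/3, so VF:FY = t:(1−t) = 2/3:1/3

VF:FY = 2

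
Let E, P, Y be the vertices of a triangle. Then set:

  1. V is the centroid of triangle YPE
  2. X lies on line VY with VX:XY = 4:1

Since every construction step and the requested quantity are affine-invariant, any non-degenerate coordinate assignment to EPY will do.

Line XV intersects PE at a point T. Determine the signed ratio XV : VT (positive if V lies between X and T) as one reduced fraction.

Assign E = (0, 0), P = (1, 0), Y = (0, 1) — the answer is frame-independent, so this choice is without loss of generality.
1. V is the centroid of triangle YPE ⇒ V = (1/3, 1/3)
2. X lies on line VY with VX:XY = 4:1 ⇒ X = (1/15, 13/15)
line XV meets PE at T = (1/2, 0)
V = X + t·(T−X) with t = 8/13, so XV:VT = 8/13:5/13

XV:VT = 8/5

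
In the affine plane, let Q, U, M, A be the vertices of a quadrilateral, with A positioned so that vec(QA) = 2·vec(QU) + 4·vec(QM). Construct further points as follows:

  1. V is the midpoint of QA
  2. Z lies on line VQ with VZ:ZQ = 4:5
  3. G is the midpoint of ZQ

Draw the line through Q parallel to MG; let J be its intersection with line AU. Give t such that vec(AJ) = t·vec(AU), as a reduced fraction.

Work in coordinates with Q = (0, 0), U = (1, 0), M = (0, 1), A = (2, 4).
1. V is the midpoint of QA ⇒ V = (1, 2)
2. Z lies on line VQ with VZ:ZQ = 4:5 ⇒ Z = (5/9, 10/9)
3. G is the midpoint of ZQ ⇒ G = (5/18, 5/9)
through Q parallel to MG: direction (5/18, -4/9); meets AU at J = (5/7, -8/7)
J = A + t·(U−A) with t = 9/7

t = 9/7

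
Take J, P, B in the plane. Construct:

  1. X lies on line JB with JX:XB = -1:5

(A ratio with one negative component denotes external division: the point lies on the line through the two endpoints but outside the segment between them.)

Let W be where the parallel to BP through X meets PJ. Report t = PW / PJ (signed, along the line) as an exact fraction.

Assign J = (0, 0), P = (1, 0), B = (0, 1) — the answer is frame-independent, so this choice is without loss of generality.
1. X lies on line JB with JX:XB = -1:5 ⇒ X = (0, -1/4)
through X parallel to BP: direction (1, -1); meets PJ at W = (-1/4, 0)
W = P + t·(J−P) with t = 5/4

t = 5/4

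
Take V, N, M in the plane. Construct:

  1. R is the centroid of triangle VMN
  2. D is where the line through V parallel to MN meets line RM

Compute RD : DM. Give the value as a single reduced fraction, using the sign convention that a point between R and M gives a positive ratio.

RD:DM = -2/3

Assign V = (0, 0), N = (1, 0), M = (0, 1) — the answer is frame-independent, so this choice is without loss of generality.
1. R is the centroid of triangle VMN ⇒ R = (1/3, 1/3)
2. D is where the line through V parallel to MN meets line RM ⇒ D = (1, -1)
D = R + t·(M−R) with t = -2, so RD:DM = t:(1−t) = -2:3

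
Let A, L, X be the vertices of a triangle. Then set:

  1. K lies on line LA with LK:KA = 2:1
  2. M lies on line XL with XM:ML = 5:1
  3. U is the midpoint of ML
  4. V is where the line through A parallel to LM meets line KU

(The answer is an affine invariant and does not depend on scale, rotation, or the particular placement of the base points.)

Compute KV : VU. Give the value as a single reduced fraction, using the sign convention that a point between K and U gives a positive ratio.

KV:VU = -1/3

Assign A = (0, 0), L = (1, 0), X = (0, 1) — the answer is frame-independent, so this choice is without loss of generality.
1. K lies on line LA with LK:KA = 2:1 ⇒ K = (1/3, 0)
2. M lies on line XL with XM:ML = 5:1 ⇒ M = (5/6, 1/6)
3. U is the midpoint of ML ⇒ U = (11/12, 1/12)
4. V is where the line through A parallel to LM meets line KU ⇒ V = (1/24, -1/24)
V = K + t·(U−K) with t = -1/2, so KV:VU = t:(1−t) = -1/2:3/2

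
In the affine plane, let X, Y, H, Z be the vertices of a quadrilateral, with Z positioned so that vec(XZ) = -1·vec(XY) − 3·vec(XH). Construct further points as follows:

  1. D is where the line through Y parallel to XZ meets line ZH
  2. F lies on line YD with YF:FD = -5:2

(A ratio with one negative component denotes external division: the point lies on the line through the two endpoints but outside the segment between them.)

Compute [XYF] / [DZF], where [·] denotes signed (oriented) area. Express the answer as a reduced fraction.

[XYF]:[DZF] = -5/2

Choose coordinates X = (0, 0), Y = (1, 0), H = (0, 1), Z = (-1, -3).
1. D is where the line through Y parallel to XZ meets line ZH ⇒ D = (-4, -15)
2. F lies on line YD with YF:FD = -5:2 ⇒ F = (-22/3, -25)
2·[XYF] = -25, 2·[DZF] = 10
[XYF]:[DZF] = -25:10 = -5/2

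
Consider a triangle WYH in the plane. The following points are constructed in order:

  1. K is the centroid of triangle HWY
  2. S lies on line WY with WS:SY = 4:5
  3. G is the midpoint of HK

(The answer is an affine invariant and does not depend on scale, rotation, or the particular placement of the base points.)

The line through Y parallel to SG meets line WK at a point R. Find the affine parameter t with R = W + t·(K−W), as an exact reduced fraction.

t = 36/17

Work in coordinates with W = (0, 0), Y = (1, 0), H = (0, 1).
1. K is the centroid of triangle HWY ⇒ K = (1/3, 1/3)
2. S lies on line WY with WS:SY = 4:5 ⇒ S = (4/9, 0)
3. G is the midpoint of HK ⇒ G = (1/6, 2/3)
through Y parallel to SG: direction (-5/18, 2/3); meets WK at R = (12/17, 12/17)
R = W + t·(K−W) with t = 36/17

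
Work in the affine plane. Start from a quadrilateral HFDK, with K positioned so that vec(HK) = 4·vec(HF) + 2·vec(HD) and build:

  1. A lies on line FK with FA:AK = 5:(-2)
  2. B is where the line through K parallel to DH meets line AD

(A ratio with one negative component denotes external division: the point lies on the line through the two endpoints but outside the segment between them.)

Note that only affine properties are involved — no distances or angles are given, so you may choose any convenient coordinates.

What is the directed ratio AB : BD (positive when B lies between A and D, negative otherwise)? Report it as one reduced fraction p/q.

Work in coordinates with H = (0, 0), F = (1, 0), D = (0, 1), K = (4, 2).
1. A lies on line FK with FA:AK = 5:(-2) ⇒ A = (6, 10/3)
2. B is where the line through K parallel to DH meets line AD ⇒ B = (4, 23/9)
B = A + t·(D−A) with t = 1/3, so AB:BD = t:(1−t) = 1/3:2/3

AB:BD = 1/2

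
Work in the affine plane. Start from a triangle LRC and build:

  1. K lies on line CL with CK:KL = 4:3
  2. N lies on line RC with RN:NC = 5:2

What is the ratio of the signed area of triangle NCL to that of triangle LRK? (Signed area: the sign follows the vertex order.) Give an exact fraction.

[NCL]:[LRK] = 2/3

Set L = (0, 0), R = (1, 0), C = (0, 1); any affine frame gives the same invariant.
1. K lies on line CL with CK:KL = 4:3 ⇒ K = (0, 3/7)
2. N lies on line RC with RN:NC = 5:2 ⇒ N = (2/7, 5/7)
2·[NCL] = 2/7, 2·[LRK] = 3/7
[NCL]:[LRK] = 2/7:3/7 = 2/3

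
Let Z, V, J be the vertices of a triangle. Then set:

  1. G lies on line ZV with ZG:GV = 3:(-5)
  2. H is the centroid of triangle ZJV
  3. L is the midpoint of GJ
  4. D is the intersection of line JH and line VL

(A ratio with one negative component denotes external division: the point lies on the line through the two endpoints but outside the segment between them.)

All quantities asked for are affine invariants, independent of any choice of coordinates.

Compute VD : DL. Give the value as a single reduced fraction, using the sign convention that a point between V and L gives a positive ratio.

VD:DL = 1/2

Set Z = (0, 0), V = (1, 0), J = (0, 1); any affine frame gives the same invariant.
1. G lies on line ZV with ZG:GV = 3:(-5) ⇒ G = (-3/2, 0)
2. H is the centroid of triangle ZJV ⇒ H = (1/3, 1/3)
3. L is the midpoint of GJ ⇒ L = (-3/4, 1/2)
4. D is the intersection of line JH and line VL ⇒ D = (5/12, 1/6)
D = V + t·(L−V) with t = 1/3, so VD:DL = t:(1−t) = 1/3:2/3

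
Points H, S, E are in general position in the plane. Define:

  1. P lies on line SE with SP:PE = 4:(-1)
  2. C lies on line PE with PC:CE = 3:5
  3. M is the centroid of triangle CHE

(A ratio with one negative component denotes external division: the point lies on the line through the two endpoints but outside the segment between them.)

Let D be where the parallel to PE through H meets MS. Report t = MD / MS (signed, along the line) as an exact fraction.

Work in coordinates with H = (0, 0), S = (1, 0), E = (0, 1).
1. P lies on line SE with SP:PE = 4:(-1) ⇒ P = (-1/3, 4/3)
2. C lies on line PE with PC:CE = 3:5 ⇒ C = (-5/24, 29/24)
3. M is the centroid of triangle CHE ⇒ M = (-5/72, 53/72)
through H parallel to PE: direction (1/3, -1/3); meets MS at D = (-53/24, 53/24)
D = M + t·(S−M) with t = -2

t = -2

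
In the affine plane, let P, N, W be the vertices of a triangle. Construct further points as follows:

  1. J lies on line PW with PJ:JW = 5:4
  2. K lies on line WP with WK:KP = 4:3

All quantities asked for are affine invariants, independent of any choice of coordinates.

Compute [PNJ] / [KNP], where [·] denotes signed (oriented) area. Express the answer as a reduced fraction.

[PNJ]:[KNP] = -35/27

Choose coordinates P = (0, 0), N = (1, 0), W = (0, 1).
1. J lies on line PW with PJ:JW = 5:4 ⇒ J = (0, 5/9)
2. K lies on line WP with WK:KP = 4:3 ⇒ K = (0, 3/7)
2·[PNJ] = 5/9, 2·[KNP] = -3/7
[PNJ]:[KNP] = 5/9:-3/7 = -35/27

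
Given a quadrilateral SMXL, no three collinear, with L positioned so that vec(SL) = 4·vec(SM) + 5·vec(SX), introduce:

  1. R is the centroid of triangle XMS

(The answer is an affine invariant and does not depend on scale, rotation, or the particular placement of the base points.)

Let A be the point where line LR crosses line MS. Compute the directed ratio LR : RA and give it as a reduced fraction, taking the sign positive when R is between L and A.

LR:RA = 14

Set S = (0, 0), M = (1, 0), X = (0, 1), L = (4, 5); any affine frame gives the same invariant.
1. R is the centroid of triangle XMS ⇒ R = (1/3, 1/3)
line LR meets MS at A = (1/14, 0)
R = L + t·(A−L) with t = 14/15, so LR:RA = 14/15:1/15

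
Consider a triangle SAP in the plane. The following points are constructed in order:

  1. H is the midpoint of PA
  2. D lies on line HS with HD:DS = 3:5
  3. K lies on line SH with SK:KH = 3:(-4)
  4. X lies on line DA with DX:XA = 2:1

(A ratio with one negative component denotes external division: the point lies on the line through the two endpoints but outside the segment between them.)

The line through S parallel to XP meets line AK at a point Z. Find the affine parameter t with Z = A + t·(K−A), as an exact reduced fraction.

Assign S = (0, 0), A = (1, 0), P = (0, 1) — the answer is frame-independent, so this choice is without loss of generality.
1. H is the midpoint of PA ⇒ H = (1/2, 1/2)
2. D lies on line HS with HD:DS = 3:5 ⇒ D = (5/16, 5/16)
3. K lies on line SH with SK:KH = 3:(-4) ⇒ K = (-3/2, -3/2)
4. X lies on line DA with DX:XA = 2:1 ⇒ X = (37/48, 5/48)
through S parallel to XP: direction (-37/48, 43/48); meets AK at Z = (111/326, -129/326)
Z = A + t·(K−A) with t = 43/163

t = 43/163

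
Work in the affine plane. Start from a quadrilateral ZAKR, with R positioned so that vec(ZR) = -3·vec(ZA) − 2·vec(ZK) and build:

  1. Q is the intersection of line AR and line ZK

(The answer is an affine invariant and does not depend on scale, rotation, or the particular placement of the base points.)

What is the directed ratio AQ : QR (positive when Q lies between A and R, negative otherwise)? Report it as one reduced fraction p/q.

Work in coordinates with Z = (0, 0), A = (1, 0), K = (0, 1), R = (-3, -2).
1. Q is the intersection of line AR and line ZK ⇒ Q = (0, -1/2)
Q = A + t·(R−A) with t = 1/4, so AQ:QR = t:(1−t) = 1/4:3/4

AQ:QR = 1/3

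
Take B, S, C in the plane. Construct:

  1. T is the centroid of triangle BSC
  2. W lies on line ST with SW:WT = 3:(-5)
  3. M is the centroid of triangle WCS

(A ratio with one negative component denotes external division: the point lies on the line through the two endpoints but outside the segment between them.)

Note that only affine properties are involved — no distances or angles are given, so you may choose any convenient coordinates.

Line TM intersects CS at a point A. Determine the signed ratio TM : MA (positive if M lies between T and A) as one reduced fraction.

TM:MA = -3

Choose coordinates B = (0, 0), S = (1, 0), C = (0, 1).
1. T is the centroid of triangle BSC ⇒ T = (1/3, 1/3)
2. W lies on line ST with SW:WT = 3:(-5) ⇒ W = (2, -1/2)
3. M is the centroid of triangle WCS ⇒ M = (1, 1/6)
line TM meets CS at A = (7/9, 2/9)
M = T + t·(A−T) with t = 3/2, so TM:MA = 3/2:-1/2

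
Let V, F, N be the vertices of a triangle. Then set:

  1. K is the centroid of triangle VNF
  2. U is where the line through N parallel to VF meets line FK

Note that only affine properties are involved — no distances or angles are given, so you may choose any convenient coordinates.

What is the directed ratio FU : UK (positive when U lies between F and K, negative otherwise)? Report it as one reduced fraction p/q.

FU:UK = -3/2

Choose coordinates V = (0, 0), F = (1, 0), N = (0, 1).
1. K is the centroid of triangle VNF ⇒ K = (1/3, 1/3)
2. U is where the line through N parallel to VF meets line FK ⇒ U = (-1, 1)
U = F + t·(K−F) with t = 3, so FU:UK = t:(1−t) = 3:-2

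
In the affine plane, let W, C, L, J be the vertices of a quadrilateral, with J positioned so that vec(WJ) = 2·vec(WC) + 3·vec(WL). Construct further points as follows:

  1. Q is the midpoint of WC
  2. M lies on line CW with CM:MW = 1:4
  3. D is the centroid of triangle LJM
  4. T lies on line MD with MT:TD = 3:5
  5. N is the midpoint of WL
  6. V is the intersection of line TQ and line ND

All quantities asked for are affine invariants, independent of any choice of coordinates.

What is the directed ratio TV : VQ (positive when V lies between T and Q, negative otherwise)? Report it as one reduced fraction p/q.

Set W = (0, 0), C = (1, 0), L = (0, 1), J = (2, 3); any affine frame gives the same invariant.
1. Q is the midpoint of WC ⇒ Q = (1/2, 0)
2. M lies on line CW with CM:MW = 1:4 ⇒ M = (4/5, 0)
3. D is the centroid of triangle LJM ⇒ D = (14/15, 4/3)
4. T lies on line MD with MT:TD = 3:5 ⇒ T = (17/20, 1/2)
5. N is the midpoint of WL ⇒ N = (0, 1/2)
6. V is the intersection of line TQ and line ND ⇒ V = (34/15, 53/21)
V = T + t·(Q−T) with t = -85/21, so TV:VQ = t:(1−t) = -85/21:106/21

TV:VQ = -85/106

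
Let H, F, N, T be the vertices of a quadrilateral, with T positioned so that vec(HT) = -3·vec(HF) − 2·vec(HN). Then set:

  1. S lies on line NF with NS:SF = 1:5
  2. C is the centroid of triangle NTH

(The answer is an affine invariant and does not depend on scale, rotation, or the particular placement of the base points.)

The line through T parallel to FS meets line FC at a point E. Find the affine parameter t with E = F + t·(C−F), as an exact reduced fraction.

Work in coordinates with H = (0, 0), F = (1, 0), N = (0, 1), T = (-3, -2).
1. S lies on line NF with NS:SF = 1:5 ⇒ S = (1/6, 5/6)
2. C is the centroid of triangle NTH ⇒ C = (-1, -1/3)
through T parallel to FS: direction (-5/6, 5/6); meets FC at E = (-29/7, -6/7)
E = F + t·(C−F) with t = 18/7

t = 18/7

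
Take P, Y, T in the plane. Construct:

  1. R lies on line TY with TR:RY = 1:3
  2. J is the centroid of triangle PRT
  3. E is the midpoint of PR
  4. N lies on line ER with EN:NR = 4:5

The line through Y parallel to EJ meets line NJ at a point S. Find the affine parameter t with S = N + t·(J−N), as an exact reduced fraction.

t = -8

Set P = (0, 0), Y = (1, 0), T = (0, 1); any affine frame gives the same invariant.
1. R lies on line TY with TR:RY = 1:3 ⇒ R = (1/4, 3/4)
2. J is the centroid of triangle PRT ⇒ J = (1/12, 7/12)
3. E is the midpoint of PR ⇒ E = (1/8, 3/8)
4. N lies on line ER with EN:NR = 4:5 ⇒ N = (13/72, 13/24)
through Y parallel to EJ: direction (-1/24, 5/24); meets NJ at S = (23/24, 5/24)
S = N + t·(J−N) with t = -8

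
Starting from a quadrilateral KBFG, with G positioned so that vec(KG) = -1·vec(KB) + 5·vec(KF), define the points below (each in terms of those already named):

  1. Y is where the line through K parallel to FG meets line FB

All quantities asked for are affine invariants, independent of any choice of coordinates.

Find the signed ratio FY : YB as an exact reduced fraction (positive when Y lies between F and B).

FY:YB = -1/4

Assign K = (0, 0), B = (1, 0), F = (0, 1), G = (-1, 5) — the answer is frame-independent, so this choice is without loss of generality.
1. Y is where the line through K parallel to FG meets line FB ⇒ Y = (-1/3, 4/3)
Y = F + t·(B−F) with t = -1/3, so FY:YB = t:(1−t) = -1/3:4/3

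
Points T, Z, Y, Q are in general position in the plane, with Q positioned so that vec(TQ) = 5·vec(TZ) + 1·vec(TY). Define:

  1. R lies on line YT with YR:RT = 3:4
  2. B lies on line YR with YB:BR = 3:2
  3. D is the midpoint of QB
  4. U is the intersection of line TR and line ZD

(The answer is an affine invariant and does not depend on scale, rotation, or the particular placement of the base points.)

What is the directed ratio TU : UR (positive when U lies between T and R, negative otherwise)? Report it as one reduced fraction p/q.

TU:UR = -61/121

Set T = (0, 0), Z = (1, 0), Y = (0, 1), Q = (5, 1); any affine frame gives the same invariant.
1. R lies on line YT with YR:RT = 3:4 ⇒ R = (0, 4/7)
2. B lies on line YR with YB:BR = 3:2 ⇒ B = (0, 26/35)
3. D is the midpoint of QB ⇒ D = (5/2, 61/70)
4. U is the intersection of line TR and line ZD ⇒ U = (0, -61/105)
U = T + t·(R−T) with t = -61/60, so TU:UR = t:(1−t) = -61/60:121/60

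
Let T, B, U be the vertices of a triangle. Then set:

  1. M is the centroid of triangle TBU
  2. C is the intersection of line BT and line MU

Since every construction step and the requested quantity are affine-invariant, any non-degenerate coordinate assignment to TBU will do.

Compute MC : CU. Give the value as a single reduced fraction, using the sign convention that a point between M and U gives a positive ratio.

Work in coordinates with T = (0, 0), B = (1, 0), U = (0, 1).
1. M is the centroid of triangle TBU ⇒ M = (1/3, 1/3)
2. C is the intersection of line BT and line MU ⇒ C = (1/2, 0)
C = M + t·(U−M) with t = -1/2, so MC:CU = t:(1−t) = -1/2:3/2

MC:CU = -1/3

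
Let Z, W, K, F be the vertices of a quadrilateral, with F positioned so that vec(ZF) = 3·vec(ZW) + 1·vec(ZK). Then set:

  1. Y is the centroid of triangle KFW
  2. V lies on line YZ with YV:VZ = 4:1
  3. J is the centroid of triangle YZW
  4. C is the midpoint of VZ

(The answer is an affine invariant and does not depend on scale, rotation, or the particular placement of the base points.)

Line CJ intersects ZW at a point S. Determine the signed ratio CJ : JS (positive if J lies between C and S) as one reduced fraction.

Choose coordinates Z = (0, 0), W = (1, 0), K = (0, 1), F = (3, 1).
1. Y is the centroid of triangle KFW ⇒ Y = (4/3, 2/3)
2. V lies on line YZ with YV:VZ = 4:1 ⇒ V = (4/15, 2/15)
3. J is the centroid of triangle YZW ⇒ J = (7/9, 2/9)
4. C is the midpoint of VZ ⇒ C = (2/15, 1/15)
line CJ meets ZW at S = (-1/7, 0)
J = C + t·(S−C) with t = -7/3, so CJ:JS = -7/3:10/3

CJ:JS = -7/10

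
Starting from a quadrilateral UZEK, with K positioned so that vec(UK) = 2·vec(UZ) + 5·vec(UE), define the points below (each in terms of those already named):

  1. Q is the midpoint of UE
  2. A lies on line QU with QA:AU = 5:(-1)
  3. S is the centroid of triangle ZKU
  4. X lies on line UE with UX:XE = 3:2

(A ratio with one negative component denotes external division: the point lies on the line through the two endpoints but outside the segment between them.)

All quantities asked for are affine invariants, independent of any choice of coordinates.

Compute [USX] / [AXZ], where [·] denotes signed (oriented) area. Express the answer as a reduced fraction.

[USX]:[AXZ] = -24/29

Work in coordinates with U = (0, 0), Z = (1, 0), E = (0, 1), K = (2, 5).
1. Q is the midpoint of UE ⇒ Q = (0, 1/2)
2. A lies on line QU with QA:AU = 5:(-1) ⇒ A = (0, -1/8)
3. S is the centroid of triangle ZKU ⇒ S = (1, 5/3)
4. X lies on line UE with UX:XE = 3:2 ⇒ X = (0, 3/5)
2·[USX] = 3/5, 2·[AXZ] = -29/40
[USX]:[AXZ] = 3/5:-29/40 = -24/29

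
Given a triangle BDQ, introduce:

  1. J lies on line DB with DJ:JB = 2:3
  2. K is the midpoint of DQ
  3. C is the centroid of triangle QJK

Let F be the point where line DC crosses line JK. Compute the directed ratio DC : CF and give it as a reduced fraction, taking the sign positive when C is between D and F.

Work in coordinates with B = (0, 0), D = (1, 0), Q = (0, 1).
1. J lies on line DB with DJ:JB = 2:3 ⇒ J = (3/5, 0)
2. K is the midpoint of DQ ⇒ K = (1/2, 1/2)
3. C is the centroid of triangle QJK ⇒ C = (11/30, 1/2)
line DC meets JK at F = (21/40, 3/8)
C = D + t·(F−D) with t = 4/3, so DC:CF = 4/3:-1/3

DC:CF = -4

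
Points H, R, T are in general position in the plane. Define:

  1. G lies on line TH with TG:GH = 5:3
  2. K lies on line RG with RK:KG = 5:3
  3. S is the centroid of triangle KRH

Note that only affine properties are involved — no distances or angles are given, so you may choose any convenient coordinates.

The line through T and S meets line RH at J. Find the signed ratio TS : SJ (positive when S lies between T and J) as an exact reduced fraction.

Assign H = (0, 0), R = (1, 0), T = (0, 1) — the answer is frame-independent, so this choice is without loss of generality.
1. G lies on line TH with TG:GH = 5:3 ⇒ G = (0, 3/8)
2. K lies on line RG with RK:KG = 5:3 ⇒ K = (3/8, 15/64)
3. S is the centroid of triangle KRH ⇒ S = (11/24, 5/64)
line TS meets RH at J = (88/177, 0)
S = T + t·(J−T) with t = 59/64, so TS:SJ = 59/64:5/64

TS:SJ = 59/5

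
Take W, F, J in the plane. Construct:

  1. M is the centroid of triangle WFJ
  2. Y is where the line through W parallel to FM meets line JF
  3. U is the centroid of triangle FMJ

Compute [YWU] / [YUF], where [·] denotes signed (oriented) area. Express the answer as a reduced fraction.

[YWU]:[YUF] = 12

Work in coordinates with W = (0, 0), F = (1, 0), J = (0, 1).
1. M is the centroid of triangle WFJ ⇒ M = (1/3, 1/3)
2. Y is where the line through W parallel to FM meets line JF ⇒ Y = (2, -1)
3. U is the centroid of triangle FMJ ⇒ U = (4/9, 4/9)
2·[YWU] = -4/3, 2·[YUF] = -1/9
[YWU]:[YUF] = -4/3:-1/9 = 12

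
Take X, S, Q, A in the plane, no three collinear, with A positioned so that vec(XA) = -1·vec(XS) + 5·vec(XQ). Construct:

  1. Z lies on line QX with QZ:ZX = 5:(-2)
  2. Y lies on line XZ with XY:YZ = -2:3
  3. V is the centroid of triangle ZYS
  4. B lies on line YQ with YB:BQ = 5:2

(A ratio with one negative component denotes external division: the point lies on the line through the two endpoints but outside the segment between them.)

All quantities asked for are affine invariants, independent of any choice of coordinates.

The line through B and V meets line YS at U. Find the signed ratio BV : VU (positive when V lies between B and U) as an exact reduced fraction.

Assign X = (0, 0), S = (1, 0), Q = (0, 1), A = (-1, 5) — the answer is frame-independent, so this choice is without loss of generality.
1. Z lies on line QX with QZ:ZX = 5:(-2) ⇒ Z = (0, -2/3)
2. Y lies on line XZ with XY:YZ = -2:3 ⇒ Y = (0, 4/3)
3. V is the centroid of triangle ZYS ⇒ V = (1/3, 2/9)
4. B lies on line YQ with YB:BQ = 5:2 ⇒ B = (0, 23/21)
line BV meets YS at U = (-5/27, 128/81)
V = B + t·(U−B) with t = -9/5, so BV:VU = -9/5:14/5

BV:VU = -9/14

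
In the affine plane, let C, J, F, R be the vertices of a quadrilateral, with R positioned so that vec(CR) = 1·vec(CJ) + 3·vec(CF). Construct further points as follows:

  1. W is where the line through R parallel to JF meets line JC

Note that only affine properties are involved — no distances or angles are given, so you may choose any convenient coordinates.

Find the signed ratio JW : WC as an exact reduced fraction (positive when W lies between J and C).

JW:WC = -3/4

Work in coordinates with C = (0, 0), J = (1, 0), F = (0, 1), R = (1, 3).
1. W is where the line through R parallel to JF meets line JC ⇒ W = (4, 0)
W = J + t·(C−J) with t = -3, so JW:WC = t:(1−t) = -3:4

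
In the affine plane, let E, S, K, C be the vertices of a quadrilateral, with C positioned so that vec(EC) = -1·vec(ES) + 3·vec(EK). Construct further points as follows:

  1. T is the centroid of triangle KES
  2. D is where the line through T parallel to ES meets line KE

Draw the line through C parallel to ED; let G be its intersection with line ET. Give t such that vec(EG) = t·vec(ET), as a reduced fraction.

Choose coordinates E = (0, 0), S = (1, 0), K = (0, 1), C = (-1, 3).
1. T is the centroid of triangle KES ⇒ T = (1/3, 1/3)
2. D is where the line through T parallel to ES meets line KE ⇒ D = (0, 1/3)
through C parallel to ED: direction (0, 1/3); meets ET at G = (-1, -1)
G = E + t·(T−E) with t = -3

t = -3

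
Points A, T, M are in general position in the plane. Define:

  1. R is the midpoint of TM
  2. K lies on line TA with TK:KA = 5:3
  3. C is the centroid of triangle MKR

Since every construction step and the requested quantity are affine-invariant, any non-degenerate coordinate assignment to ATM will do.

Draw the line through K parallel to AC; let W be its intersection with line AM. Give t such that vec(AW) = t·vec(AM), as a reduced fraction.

t = -9/14

Work in coordinates with A = (0, 0), T = (1, 0), M = (0, 1).
1. R is the midpoint of TM ⇒ R = (1/2, 1/2)
2. K lies on line TA with TK:KA = 5:3 ⇒ K = (3/8, 0)
3. C is the centroid of triangle MKR ⇒ C = (7/24, 1/2)
through K parallel to AC: direction (7/24, 1/2); meets AM at W = (0, -9/14)
W = A + t·(M−A) with t = -9/14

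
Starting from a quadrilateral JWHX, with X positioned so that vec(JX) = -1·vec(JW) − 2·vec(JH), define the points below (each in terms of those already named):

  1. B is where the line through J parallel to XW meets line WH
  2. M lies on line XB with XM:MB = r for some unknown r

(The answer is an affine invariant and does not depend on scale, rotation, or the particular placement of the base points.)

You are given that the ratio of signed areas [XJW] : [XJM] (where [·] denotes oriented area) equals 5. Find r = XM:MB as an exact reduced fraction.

r = 4

Assign J = (0, 0), W = (1, 0), H = (0, 1), X = (-1, -2) — the answer is frame-independent, so this choice is without loss of generality.
1. B is where the line through J parallel to XW meets line WH ⇒ B = (1/2, 1/2)
2. With XM:MB = r, write λ = r/(r+1) so M = X + λ·(B−X); M is affine-linear in λ
Every point depending on M is an affine combination of M and λ-independent points, so each such coordinate is linear in λ; the λ² term in each signed area is a multiple of (B−X)×(B−X) = 0, so 2·[XJW] and 2·[XJM] are each linear in λ. Evaluating at λ=0 and λ=1:
  2·[XJW] = -2,   2·[XJM] = -1/2·λ
So [XJW]:[XJM] = (-2) / (-1/2·λ). Setting this equal to 5:
  -2 = 5·(-1/2·λ)  ⇒  λ = 4/5
Then r = λ/(1−λ) = (4/5)/(1/5) = 4. Check: with r = 4, M = (1/5, 0) and [XJW]:[XJM] = 5 as required.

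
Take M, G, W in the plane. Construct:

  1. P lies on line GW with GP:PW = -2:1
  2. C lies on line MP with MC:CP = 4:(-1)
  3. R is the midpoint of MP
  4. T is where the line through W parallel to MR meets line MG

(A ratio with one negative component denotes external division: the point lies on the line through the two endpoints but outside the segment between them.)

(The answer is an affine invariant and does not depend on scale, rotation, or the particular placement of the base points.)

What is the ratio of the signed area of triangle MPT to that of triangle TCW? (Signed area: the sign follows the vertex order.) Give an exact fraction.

[MPT]:[TCW] = 2

Set M = (0, 0), G = (1, 0), W = (0, 1); any affine frame gives the same invariant.
1. P lies on line GW with GP:PW = -2:1 ⇒ P = (-1, 2)
2. C lies on line MP with MC:CP = 4:(-1) ⇒ C = (-4/3, 8/3)
3. R is the midpoint of MP ⇒ R = (-1/2, 1)
4. T is where the line through W parallel to MR meets line MG ⇒ T = (1/2, 0)
2·[MPT] = -1, 2·[TCW] = -1/2
[MPT]:[TCW] = -1:-1/2 = 2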